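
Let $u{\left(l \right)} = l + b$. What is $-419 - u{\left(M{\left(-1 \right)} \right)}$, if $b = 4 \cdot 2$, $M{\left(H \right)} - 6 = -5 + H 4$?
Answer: $-424$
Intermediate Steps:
$M{\left(H \right)} = 1 + 4 H$ ($M{\left(H \right)} = 6 + \left(-5 + H 4\right) = 6 + \left(-5 + 4 H\right) = 1 + 4 H$)
$b = 8$
$u{\left(l \right)} = 8 + l$ ($u{\left(l \right)} = l + 8 = 8 + l$)
$-419 - u{\left(M{\left(-1 \right)} \right)} = -419 - \left(8 + \left(1 + 4 \left(-1\right)\right)\right) = -419 - \left(8 + \left(1 - 4\right)\right) = -419 - \left(8 - 3\right) = -419 - 5 = -424$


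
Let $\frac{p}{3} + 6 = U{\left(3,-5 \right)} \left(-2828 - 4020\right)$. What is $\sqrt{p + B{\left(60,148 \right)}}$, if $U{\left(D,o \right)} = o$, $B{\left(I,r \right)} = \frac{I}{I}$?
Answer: $\sqrt{102703} \approx 320.47$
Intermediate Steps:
$B{\left(I,r \right)} = 1$
$p = 102702$ ($p = -18 + 3 \left(- 5 \left(-2828 - 4020\right)\right) = -18 + 3 \left(\left(-5\right) \left(-6848\right)\right) = -18 + 3 \cdot 34240 = -18 + 102720 = 102702$)
$\sqrt{p + B{\left(60,148 \right)}} = \sqrt{102702 + 1} = \sqrt{102703}$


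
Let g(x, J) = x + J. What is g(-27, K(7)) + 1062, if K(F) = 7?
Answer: 1042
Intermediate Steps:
g(x, J) = J + x
g(-27, K(7)) + 1062 = (7 - 27) + 1062 = -20 + 1062 = 1042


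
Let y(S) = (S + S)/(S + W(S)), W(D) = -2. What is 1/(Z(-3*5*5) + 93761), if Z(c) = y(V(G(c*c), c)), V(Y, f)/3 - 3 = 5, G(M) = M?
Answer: 11/1031395 ≈ 1.0665e-5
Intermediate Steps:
V(Y, f) = 24 (V(Y, f) = 9 + 3*5 = 9 + 15 = 24)
y(S) = 2*S/(-2 + S) (y(S) = (S + S)/(S - 2) = (2*S)/(-2 + S) = 2*S/(-2 + S))
Z(c) = 24/11 (Z(c) = 2*24/(-2 + 24) = 2*24/22 = 2*24*(1/22) = 24/11)
1/(Z(-3*5*5) + 93761) = 1/(24/11 + 93761) = 1/(1031395/11) = 11/1031395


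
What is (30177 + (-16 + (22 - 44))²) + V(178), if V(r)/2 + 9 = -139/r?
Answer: 2812528/89 ≈ 31601.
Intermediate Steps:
V(r) = -18 - 278/r (V(r) = -18 + 2*(-139/r) = -18 - 278/r)
(30177 + (-16 + (22 - 44))²) + V(178) = (30177 + (-16 + (22 - 44))²) + (-18 - 278/178) = (30177 + (-16 - 22)²) + (-18 - 278*1/178) = (30177 + (-38)²) + (-18 - 139/89) = (30177 + 1444) - 1741/89 = 31621 - 1741/89 = 2812528/89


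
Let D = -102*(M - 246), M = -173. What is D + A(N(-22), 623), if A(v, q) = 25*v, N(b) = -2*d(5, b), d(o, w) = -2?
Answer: 42838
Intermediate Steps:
D = 42738 (D = -102*(-173 - 246) = -102*(-419) = 42738)
N(b) = 4 (N(b) = -2*(-2) = 4)
D + A(N(-22), 623) = 42738 + 25*4 = 42738 + 100 = 42838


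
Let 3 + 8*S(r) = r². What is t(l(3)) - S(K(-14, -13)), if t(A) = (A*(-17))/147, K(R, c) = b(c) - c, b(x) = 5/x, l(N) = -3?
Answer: -1270077/66248 ≈ -19.172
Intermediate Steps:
K(R, c) = -c + 5/c (K(R, c) = 5/c - c = -c + 5/c)
S(r) = -3/8 + r²/8
t(A) = -17*A/147 (t(A) = -17*A*(1/147) = -17*A/147)
t(l(3)) - S(K(-14, -13)) = -17/147*(-3) - (-3/8 + (-1*(-13) + 5/(-13))²/8) = 17/49 - (-3/8 + (13 + 5*(-1/13))²/8) = 17/49 - (-3/8 + (13 - 5/13)²/8) = 17/49 - (-3/8 + (164/13)²/8) = 17/49 - (-3/8 + (⅛)*(26896/169)) = 17/49 - (-3/8 + 3362/169) = 17/49 - 1*26389/1352 = 17/49 - 26389/1352 = -1270077/66248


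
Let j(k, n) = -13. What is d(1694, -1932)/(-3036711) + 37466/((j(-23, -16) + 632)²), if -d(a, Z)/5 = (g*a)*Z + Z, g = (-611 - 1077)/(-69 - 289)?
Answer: -1757409789046182/69425103667103 ≈ -25.314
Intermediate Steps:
g = 844/179 (g = -1688/(-358) = -1688*(-1/358) = 844/179 ≈ 4.7151)
d(a, Z) = -5*Z - 4220*Z*a/179 (d(a, Z) = -5*((844*a/179)*Z + Z) = -5*(844*Z*a/179 + Z) = -5*(Z + 844*Z*a/179) = -5*Z - 4220*Z*a/179)
d(1694, -1932)/(-3036711) + 37466/((j(-23, -16) + 632)²) = -5/179*(-1932)*(179 + 844*1694)/(-3036711) + 37466/((-13 + 632)²) = -5/179*(-1932)*(179 + 1429736)*(-1/3036711) + 37466/(619²) = -5/179*(-1932)*1429915*(-1/3036711) + 37466/383161 = (13812978900/179)*(-1/3036711) + 37466*(1/383161) = -4604326300/181190423 + 37466/383161 = -1757409789046182/69425103667103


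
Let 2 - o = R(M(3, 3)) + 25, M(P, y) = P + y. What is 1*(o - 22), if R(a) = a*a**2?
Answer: -261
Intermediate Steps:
R(a) = a**3
o = -239 (o = 2 - ((3 + 3)**3 + 25) = 2 - (6**3 + 25) = 2 - (216 + 25) = 2 - 1*241 = 2 - 241 = -239)
1*(o - 22) = 1*(-239 - 22) = 1*(-261) = -261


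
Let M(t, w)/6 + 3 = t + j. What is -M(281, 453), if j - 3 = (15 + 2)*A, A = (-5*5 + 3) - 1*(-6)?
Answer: -54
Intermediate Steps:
A = -16 (A = (-25 + 3) + 6 = -22 + 6 = -16)
j = -269 (j = 3 + (15 + 2)*(-16) = 3 + 17*(-16) = 3 - 272 = -269)
M(t, w) = -1632 + 6*t (M(t, w) = -18 + 6*(t - 269) = -18 + 6*(-269 + t) = -18 + (-1614 + 6*t) = -1632 + 6*t)
-M(281, 453) = -(-1632 + 6*281) = -(-1632 + 1686) = -1*54 = -54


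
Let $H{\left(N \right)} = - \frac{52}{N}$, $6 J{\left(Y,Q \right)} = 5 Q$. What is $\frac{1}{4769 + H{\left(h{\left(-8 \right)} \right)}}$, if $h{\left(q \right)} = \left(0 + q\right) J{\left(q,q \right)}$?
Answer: $\frac{40}{190721} \approx 0.00020973$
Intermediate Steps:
$J{\left(Y,Q \right)} = \frac{5 Q}{6}$
$h{\left(q \right)} = \frac{5 q^{2}}{6}$ ($h{\left(q \right)} = \left(0 + q\right) \frac{5 q}{6} = q \frac{5 q}{6} = \frac{5 q^{2}}{6}$)
$\frac{1}{4769 + H{\left(h{\left(-8 \right)} \right)}} = \frac{1}{4769 - \frac{52}{\frac{5}{6} \left(-8\right)^{2}}} = \frac{1}{4769 - \frac{52}{\frac{5}{6} \cdot 64}} = \frac{1}{4769 - \frac{52}{\frac{160}{3}}} = \frac{1}{4769 - \frac{39}{40}} = \frac{1}{\frac{190721}{40}} = \frac{40}{190721}$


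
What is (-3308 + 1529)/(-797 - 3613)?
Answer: 593/1470 ≈ 0.40340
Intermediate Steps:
(-3308 + 1529)/(-797 - 3613) = -1779/(-4410) = -1779*(-1/4410) = 593/1470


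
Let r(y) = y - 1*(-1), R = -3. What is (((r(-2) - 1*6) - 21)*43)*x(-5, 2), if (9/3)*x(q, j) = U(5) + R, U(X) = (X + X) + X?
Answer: -4816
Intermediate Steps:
r(y) = 1 + y (r(y) = y + 1 = 1 + y)
U(X) = 3*X (U(X) = 2*X + X = 3*X)
x(q, j) = 4 (x(q, j) = (3*5 - 3)/3 = (15 - 3)/3 = (⅓)*12 = 4)
(((r(-2) - 1*6) - 21)*43)*x(-5, 2) = ((((1 - 2) - 1*6) - 21)*43)*4 = (((-1 - 6) - 21)*43)*4 = ((-7 - 21)*43)*4 = -28*43*4 = -1204*4 = -4816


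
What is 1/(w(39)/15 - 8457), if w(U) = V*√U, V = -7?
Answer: -634275/5364063038 + 35*√39/5364063038 ≈ -0.00011820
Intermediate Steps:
w(U) = -7*√U
1/(w(39)/15 - 8457) = 1/(-7*√39/15 - 8457) = 1/(-8457 - 7*√39/15)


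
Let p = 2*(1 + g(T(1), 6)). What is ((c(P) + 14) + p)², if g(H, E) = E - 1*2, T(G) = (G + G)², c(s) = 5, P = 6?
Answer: 841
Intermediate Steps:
T(G) = 4*G² (T(G) = (2*G)² = 4*G²)
g(H, E) = -2 + E (g(H, E) = E - 2 = -2 + E)
p = 10 (p = 2*(1 + (-2 + 6)) = 2*(1 + 4) = 2*5 = 10)
((c(P) + 14) + p)² = ((5 + 14) + 10)² = (19 + 10)² = 29² = 841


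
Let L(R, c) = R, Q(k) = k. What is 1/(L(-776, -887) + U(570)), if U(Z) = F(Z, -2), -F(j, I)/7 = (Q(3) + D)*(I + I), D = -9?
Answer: -1/944 ≈ -0.0010593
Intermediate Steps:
F(j, I) = 84*I (F(j, I) = -7*(3 - 9)*(I + I) = -(-42)*2*I = -(-84)*I = 84*I)
U(Z) = -168 (U(Z) = 84*(-2) = -168)
1/(L(-776, -887) + U(570)) = 1/(-776 - 168) = 1/(-944) = -1/944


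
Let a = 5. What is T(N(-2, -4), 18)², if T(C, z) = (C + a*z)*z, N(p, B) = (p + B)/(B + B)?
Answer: 10673289/4 ≈ 2.6683e+6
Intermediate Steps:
N(p, B) = (B + p)/(2*B) (N(p, B) = (B + p)/((2*B)) = (B + p)*(1/(2*B)) = (B + p)/(2*B))
T(C, z) = z*(C + 5*z) (T(C, z) = (C + 5*z)*z = z*(C + 5*z))
T(N(-2, -4), 18)² = (18*((½)*(-4 - 2)/(-4) + 5*18))² = (18*((½)*(-¼)*(-6) + 90))² = (18*(¾ + 90))² = (18*(363/4))² = (3267/2)² = 10673289/4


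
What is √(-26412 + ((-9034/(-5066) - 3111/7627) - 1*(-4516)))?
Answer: 2*I*√2042938932719692935/19319191 ≈ 147.97*I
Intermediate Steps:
√(-26412 + ((-9034/(-5066) - 3111/7627) - 1*(-4516))) = √(-26412 + ((-9034*(-1/5066) - 3111*1/7627) + 4516)) = √(-26412 + ((4517/2533 - 3111/7627) + 4516)) = √(-26412 + (26570996/19319191 + 4516)) = √(-26412 + 87272037552/19319191) = √(-422986435140/19319191) = 2*I*√2042938932719692935/19319191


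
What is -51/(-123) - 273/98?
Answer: -1361/574 ≈ -2.3711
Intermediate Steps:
-51/(-123) - 273/98 = -51*(-1/123) - 273*1/98 = 17/41 - 39/14 = -1361/574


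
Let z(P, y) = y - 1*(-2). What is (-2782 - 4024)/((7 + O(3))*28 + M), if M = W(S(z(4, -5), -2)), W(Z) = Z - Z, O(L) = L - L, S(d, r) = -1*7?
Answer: -3403/98 ≈ -34.724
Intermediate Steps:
z(P, y) = 2 + y (z(P, y) = y + 2 = 2 + y)
S(d, r) = -7
O(L) = 0
W(Z) = 0
M = 0
(-2782 - 4024)/((7 + O(3))*28 + M) = (-2782 - 4024)/((7 + 0)*28 + 0) = -6806/(7*28 + 0) = -6806/(196 + 0) = -6806/196 = -6806*1/196 = -3403/98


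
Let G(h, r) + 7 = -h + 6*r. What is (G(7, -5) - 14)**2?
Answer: 3364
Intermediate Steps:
G(h, r) = -7 - h + 6*r (G(h, r) = -7 + (-h + 6*r) = -7 - h + 6*r)
(G(7, -5) - 14)**2 = ((-7 - 1*7 + 6*(-5)) - 14)**2 = ((-7 - 7 - 30) - 14)**2 = (-44 - 14)**2 = (-58)**2 = 3364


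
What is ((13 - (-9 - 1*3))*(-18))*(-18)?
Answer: 8100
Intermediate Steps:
((13 - (-9 - 1*3))*(-18))*(-18) = ((13 - (-9 - 3))*(-18))*(-18) = ((13 - 1*(-12))*(-18))*(-18) = ((13 + 12)*(-18))*(-18) = (25*(-18))*(-18) = -450*(-18) = 8100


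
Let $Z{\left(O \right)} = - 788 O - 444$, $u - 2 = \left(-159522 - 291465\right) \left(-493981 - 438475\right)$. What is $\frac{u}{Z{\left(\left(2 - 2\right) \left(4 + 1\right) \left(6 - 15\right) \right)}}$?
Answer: $- \frac{210262767037}{222} \approx -9.4713 \cdot 10^{8}$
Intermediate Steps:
$u = 420525534074$ ($u = 2 + \left(-159522 - 291465\right) \left(-493981 - 438475\right) = 2 - -420525534072 = 2 + 420525534072 = 420525534074$)
$Z{\left(O \right)} = -444 - 788 O$
$\frac{u}{Z{\left(\left(2 - 2\right) \left(4 + 1\right) \left(6 - 15\right) \right)}} = \frac{420525534074}{-444 - 788 \left(2 - 2\right) \left(4 + 1\right) \left(6 - 15\right)} = \frac{420525534074}{-444 - 788 \cdot 0 \cdot 5 \left(-9\right)} = \frac{420525534074}{-444 - 788 \cdot 0 \left(-9\right)} = \frac{420525534074}{-444 - 0} = \frac{420525534074}{-444 + 0} = \frac{420525534074}{-444} = 420525534074 \left(- \frac{1}{444}\right) = - \frac{210262767037}{222}$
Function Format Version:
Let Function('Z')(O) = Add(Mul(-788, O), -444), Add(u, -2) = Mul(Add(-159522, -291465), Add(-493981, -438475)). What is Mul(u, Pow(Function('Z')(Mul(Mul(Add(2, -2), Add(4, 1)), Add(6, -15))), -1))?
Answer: Rational(-210262767037, 222) ≈ -9.4713e+8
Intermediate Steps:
u = 420525534074 (u = Add(2, Mul(Add(-159522, -291465), Add(-493981, -438475))) = Add(2, Mul(-450987, -932456)) = Add(2, 420525534072) = 420525534074)
Function('Z')(O) = Add(-444, Mul(-788, O))
Mul(u, Pow(Function('Z')(Mul(Mul(Add(2, -2), Add(4, 1)), Add(6, -15))), -1)) = Mul(420525534074, Pow(Add(-444, Mul(-788, Mul(Mul(Add(2, -2), Add(4, 1)), Add(6, -15)))), -1)) = Mul(420525534074, Pow(Add(-444, Mul(-788, Mul(Mul(0, 5), -9))), -1)) = Mul(420525534074, Pow(Add(-444, Mul(-788, Mul(0, -9))), -1)) = Mul(420525534074, Pow(Add(-444, Mul(-788, 0)), -1)) = Mul(420525534074, Pow(Add(-444, 0), -1)) = Mul(420525534074, Pow(-444, -1)) = Mul(420525534074, Rational(-1, 444)) = Rational(-210262767037, 222)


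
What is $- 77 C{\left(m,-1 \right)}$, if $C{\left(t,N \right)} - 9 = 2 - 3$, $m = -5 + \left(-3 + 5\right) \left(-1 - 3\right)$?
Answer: $-616$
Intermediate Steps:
$m = -13$ ($m = -5 + 2 \left(-4\right) = -5 - 8 = -13$)
$C{\left(t,N \right)} = 8$ ($C{\left(t,N \right)} = 9 + \left(2 - 3\right) = 9 - 1 = 8$)
$- 77 C{\left(m,-1 \right)} = \left(-77\right) 8 = -616$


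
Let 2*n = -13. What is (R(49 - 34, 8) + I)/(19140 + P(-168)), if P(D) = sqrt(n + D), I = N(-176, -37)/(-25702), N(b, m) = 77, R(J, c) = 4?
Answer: 115663020/553862640247 - 6043*I*sqrt(698)/1107725280494 ≈ 0.00020883 - 1.4413e-7*I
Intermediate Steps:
n = -13/2 (n = (1/2)*(-13) = -13/2 ≈ -6.5000)
I = -77/25702 (I = 77/(-25702) = 77*(-1/25702) = -77/25702 ≈ -0.0029959)
P(D) = sqrt(-13/2 + D)
(R(49 - 34, 8) + I)/(19140 + P(-168)) = (4 - 77/25702)/(19140 + sqrt(-26 + 4*(-168))/2) = 102731/(25702*(19140 + sqrt(-26 - 672)/2)) = 102731/(25702*(19140 + sqrt(-698)/2)) = 102731/(25702*(19140 + (I*sqrt(698))/2)) = 102731/(25702*(19140 + I*sqrt(698)/2))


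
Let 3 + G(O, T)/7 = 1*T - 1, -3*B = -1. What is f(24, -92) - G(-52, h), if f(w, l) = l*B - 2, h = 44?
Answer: -938/3 ≈ -312.67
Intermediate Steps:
B = ⅓ (B = -⅓*(-1) = ⅓ ≈ 0.33333)
G(O, T) = -28 + 7*T (G(O, T) = -21 + 7*(1*T - 1) = -21 + 7*(T - 1) = -21 + 7*(-1 + T) = -21 + (-7 + 7*T) = -28 + 7*T)
f(w, l) = -2 + l/3 (f(w, l) = l*(⅓) - 2 = l/3 - 2 = -2 + l/3)
f(24, -92) - G(-52, h) = (-2 + (⅓)*(-92)) - (-28 + 7*44) = (-2 - 92/3) - (-28 + 308) = -98/3 - 1*280 = -98/3 - 280 = -938/3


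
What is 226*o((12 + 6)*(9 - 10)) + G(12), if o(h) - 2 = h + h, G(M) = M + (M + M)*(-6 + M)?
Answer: -7528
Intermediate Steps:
G(M) = M + 2*M*(-6 + M) (G(M) = M + (2*M)*(-6 + M) = M + 2*M*(-6 + M))
o(h) = 2 + 2*h (o(h) = 2 + (h + h) = 2 + 2*h)
226*o((12 + 6)*(9 - 10)) + G(12) = 226*(2 + 2*((12 + 6)*(9 - 10))) + 12*(-11 + 2*12) = 226*(2 + 2*(18*(-1))) + 12*(-11 + 24) = 226*(2 + 2*(-18)) + 12*13 = 226*(2 - 36) + 156 = 226*(-34) + 156 = -7684 + 156 = -7528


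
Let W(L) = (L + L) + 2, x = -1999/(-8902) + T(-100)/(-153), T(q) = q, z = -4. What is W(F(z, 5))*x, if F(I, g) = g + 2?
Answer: 9568376/681003 ≈ 14.050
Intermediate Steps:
F(I, g) = 2 + g
x = 1196047/1362006 (x = -1999/(-8902) - 100/(-153) = -1999*(-1/8902) - 100*(-1/153) = 1999/8902 + 100/153 = 1196047/1362006 ≈ 0.87815)
W(L) = 2 + 2*L (W(L) = 2*L + 2 = 2 + 2*L)
W(F(z, 5))*x = (2 + 2*(2 + 5))*(1196047/1362006) = (2 + 2*7)*(1196047/1362006) = (2 + 14)*(1196047/1362006) = 16*(1196047/1362006) = 9568376/681003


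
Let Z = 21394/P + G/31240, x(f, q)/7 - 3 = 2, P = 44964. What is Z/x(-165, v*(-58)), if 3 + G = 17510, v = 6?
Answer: 363883327/12290909400 ≈ 0.029606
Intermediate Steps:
G = 17507 (G = -3 + 17510 = 17507)
x(f, q) = 35 (x(f, q) = 21 + 7*2 = 21 + 14 = 35)
Z = 363883327/351168840 (Z = 21394/44964 + 17507/31240 = 21394*(1/44964) + 17507*(1/31240) = 10697/22482 + 17507/31240 = 363883327/351168840 ≈ 1.0362)
Z/x(-165, v*(-58)) = (363883327/351168840)/35 = (363883327/351168840)*(1/35) = 363883327/12290909400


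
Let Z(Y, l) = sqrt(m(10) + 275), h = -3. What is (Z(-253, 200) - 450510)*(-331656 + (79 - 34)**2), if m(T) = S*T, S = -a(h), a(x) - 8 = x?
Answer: 148497117345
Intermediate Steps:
a(x) = 8 + x
S = -5 (S = -(8 - 3) = -1*5 = -5)
m(T) = -5*T
Z(Y, l) = 15 (Z(Y, l) = sqrt(-5*10 + 275) = sqrt(-50 + 275) = sqrt(225) = 15)
(Z(-253, 200) - 450510)*(-331656 + (79 - 34)**2) = (15 - 450510)*(-331656 + (79 - 34)**2) = -450495*(-331656 + 45**2) = -450495*(-331656 + 2025) = -450495*(-329631) = 148497117345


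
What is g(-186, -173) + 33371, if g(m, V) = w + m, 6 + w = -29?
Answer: 33150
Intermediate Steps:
w = -35 (w = -6 - 29 = -35)
g(m, V) = -35 + m
g(-186, -173) + 33371 = (-35 - 186) + 33371 = -221 + 33371 = 33150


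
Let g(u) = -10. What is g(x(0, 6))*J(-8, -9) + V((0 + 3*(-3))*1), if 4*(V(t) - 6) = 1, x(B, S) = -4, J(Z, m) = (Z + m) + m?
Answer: 1065/4 ≈ 266.25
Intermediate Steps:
J(Z, m) = Z + 2*m
V(t) = 25/4 (V(t) = 6 + (¼)*1 = 6 + ¼ = 25/4)
g(x(0, 6))*J(-8, -9) + V((0 + 3*(-3))*1) = -10*(-8 + 2*(-9)) + 25/4 = -10*(-8 - 18) + 25/4 = -10*(-26) + 25/4 = 260 + 25/4 = 1065/4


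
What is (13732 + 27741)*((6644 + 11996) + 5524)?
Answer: 1002153572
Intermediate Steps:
(13732 + 27741)*((6644 + 11996) + 5524) = 41473*(18640 + 5524) = 41473*24164 = 1002153572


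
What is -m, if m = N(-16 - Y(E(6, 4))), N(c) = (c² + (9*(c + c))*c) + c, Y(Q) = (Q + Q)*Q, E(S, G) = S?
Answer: -147048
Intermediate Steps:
Y(Q) = 2*Q² (Y(Q) = (2*Q)*Q = 2*Q²)
N(c) = c + 19*c² (N(c) = (c² + (9*(2*c))*c) + c = (c² + (18*c)*c) + c = (c² + 18*c²) + c = 19*c² + c = c + 19*c²)
m = 147048 (m = (-16 - 2*6²)*(1 + 19*(-16 - 2*6²)) = (-16 - 2*36)*(1 + 19*(-16 - 2*36)) = (-16 - 1*72)*(1 + 19*(-16 - 1*72)) = (-16 - 72)*(1 + 19*(-16 - 72)) = -88*(1 + 19*(-88)) = -88*(1 - 1672) = -88*(-1671) = 147048)
-m = -1*147048 = -147048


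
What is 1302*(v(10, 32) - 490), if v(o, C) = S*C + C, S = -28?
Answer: -1762908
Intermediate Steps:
v(o, C) = -27*C (v(o, C) = -28*C + C = -27*C)
1302*(v(10, 32) - 490) = 1302*(-27*32 - 490) = 1302*(-864 - 490) = 1302*(-1354) = -1762908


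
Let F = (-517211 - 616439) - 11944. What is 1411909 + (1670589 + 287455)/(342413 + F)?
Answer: 1134016524485/803181 ≈ 1.4119e+6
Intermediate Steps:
F = -1145594 (F = -1133650 - 11944 = -1145594)
1411909 + (1670589 + 287455)/(342413 + F) = 1411909 + (1670589 + 287455)/(342413 - 1145594) = 1411909 + 1958044/(-803181) = 1411909 + 1958044*(-1/803181) = 1411909 - 1958044/803181 = 1134016524485/803181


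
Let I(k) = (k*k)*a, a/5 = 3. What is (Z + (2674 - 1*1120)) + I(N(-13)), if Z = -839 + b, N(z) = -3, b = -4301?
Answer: -3451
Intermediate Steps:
a = 15 (a = 5*3 = 15)
I(k) = 15*k² (I(k) = (k*k)*15 = k²*15 = 15*k²)
Z = -5140 (Z = -839 - 4301 = -5140)
(Z + (2674 - 1*1120)) + I(N(-13)) = (-5140 + (2674 - 1*1120)) + 15*(-3)² = (-5140 + (2674 - 1120)) + 15*9 = (-5140 + 1554) + 135 = -3586 + 135 = -3451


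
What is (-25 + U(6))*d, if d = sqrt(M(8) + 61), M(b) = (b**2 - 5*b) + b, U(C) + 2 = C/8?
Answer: -105*sqrt(93)/4 ≈ -253.15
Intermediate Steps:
U(C) = -2 + C/8
M(b) = b**2 - 4*b
d = sqrt(93) (d = sqrt(8*(-4 + 8) + 61) = sqrt(8*4 + 61) = sqrt(32 + 61) = sqrt(93) ≈ 9.6436)
(-25 + U(6))*d = (-25 + (-2 + (1/8)*6))*sqrt(93) = (-25 + (-2 + 3/4))*sqrt(93) = (-25 - 5/4)*sqrt(93) = -105*sqrt(93)/4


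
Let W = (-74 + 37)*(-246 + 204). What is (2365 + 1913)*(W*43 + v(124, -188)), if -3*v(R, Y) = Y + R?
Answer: 285955780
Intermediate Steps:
v(R, Y) = -R/3 - Y/3 (v(R, Y) = -(Y + R)/3 = -(R + Y)/3 = -R/3 - Y/3)
W = 1554 (W = -37*(-42) = 1554)
(2365 + 1913)*(W*43 + v(124, -188)) = (2365 + 1913)*(1554*43 + (-⅓*124 - ⅓*(-188))) = 4278*(66822 + (-124/3 + 188/3)) = 4278*(66822 + 64/3) = 4278*(200530/3) = 285955780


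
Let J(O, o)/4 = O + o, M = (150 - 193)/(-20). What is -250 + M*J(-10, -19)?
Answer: -2497/5 ≈ -499.40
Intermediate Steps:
M = 43/20 (M = -43*(-1/20) = 43/20 ≈ 2.1500)
J(O, o) = 4*O + 4*o (J(O, o) = 4*(O + o) = 4*O + 4*o)
-250 + M*J(-10, -19) = -250 + 43*(4*(-10) + 4*(-19))/20 = -250 + 43*(-40 - 76)/20 = -250 + (43/20)*(-116) = -250 - 1247/5 = -2497/5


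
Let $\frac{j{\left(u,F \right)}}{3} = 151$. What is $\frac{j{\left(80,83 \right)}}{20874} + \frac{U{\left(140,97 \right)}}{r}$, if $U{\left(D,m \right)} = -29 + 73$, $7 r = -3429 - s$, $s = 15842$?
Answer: $\frac{109551}{19155374} \approx 0.0057191$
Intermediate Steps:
$j{\left(u,F \right)} = 453$ ($j{\left(u,F \right)} = 3 \cdot 151 = 453$)
$r = -2753$ ($r = \frac{-3429 - 15842}{7} = \frac{1}{7} \left(-19271\right) = -2753$)
$U{\left(D,m \right)} = 44$
$\frac{j{\left(80,83 \right)}}{20874} + \frac{U{\left(140,97 \right)}}{r} = \frac{453}{20874} + \frac{44}{-2753} = 453 \cdot \frac{1}{20874} + 44 \left(- \frac{1}{2753}\right) = \frac{151}{6958} - \frac{44}{2753} = \frac{109551}{19155374}$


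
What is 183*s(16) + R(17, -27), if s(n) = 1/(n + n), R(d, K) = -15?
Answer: -297/32 ≈ -9.2813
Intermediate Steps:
s(n) = 1/(2*n)
183*s(16) + R(17, -27) = 183*((½)/16) - 15 = 183*((½)*(1/16)) - 15 = 183*(1/32) - 15 = 183/32 - 15 = -297/32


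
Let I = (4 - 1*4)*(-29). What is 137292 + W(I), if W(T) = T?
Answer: 137292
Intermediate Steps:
I = 0 (I = (4 - 4)*(-29) = 0*(-29) = 0)
137292 + W(I) = 137292 + 0 = 137292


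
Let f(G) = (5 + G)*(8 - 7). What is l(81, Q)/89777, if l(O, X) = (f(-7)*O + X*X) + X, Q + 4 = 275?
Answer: 73550/89777 ≈ 0.81925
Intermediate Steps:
Q = 271 (Q = -4 + 275 = 271)
f(G) = 5 + G (f(G) = (5 + G)*1 = 5 + G)
l(O, X) = X + X**2 - 2*O (l(O, X) = ((5 - 7)*O + X*X) + X = (-2*O + X**2) + X = (X**2 - 2*O) + X = X + X**2 - 2*O)
l(81, Q)/89777 = (271 + 271**2 - 2*81)/89777 = (271 + 73441 - 162)*(1/89777) = 73550*(1/89777) = 73550/89777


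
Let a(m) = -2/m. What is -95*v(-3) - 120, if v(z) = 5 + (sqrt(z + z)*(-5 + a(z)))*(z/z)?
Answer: -595 + 1235*I*sqrt(6)/3 ≈ -595.0 + 1008.4*I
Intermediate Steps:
v(z) = 5 + sqrt(2)*sqrt(z)*(-5 - 2/z) (v(z) = 5 + (sqrt(z + z)*(-5 - 2/z))*(z/z) = 5 + (sqrt(2*z)*(-5 - 2/z))*1 = 5 + ((sqrt(2)*sqrt(z))*(-5 - 2/z))*1 = 5 + (sqrt(2)*sqrt(z)*(-5 - 2/z))*1 = 5 + sqrt(2)*sqrt(z)*(-5 - 2/z))
-95*v(-3) - 120 = -95*(5 - 5*sqrt(2)*sqrt(-3) - 2*sqrt(2)/sqrt(-3)) - 120 = -95*(5 - 5*sqrt(2)*I*sqrt(3) - 2*sqrt(2)*(-I*sqrt(3)/3)) - 120 = -95*(5 - 5*I*sqrt(6) + 2*I*sqrt(6)/3) - 120 = -95*(5 - 13*I*sqrt(6)/3) - 120 = (-475 + 1235*I*sqrt(6)/3) - 120 = -595 + 1235*I*sqrt(6)/3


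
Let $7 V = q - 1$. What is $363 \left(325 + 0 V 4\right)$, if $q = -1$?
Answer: $117975$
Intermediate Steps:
$V = - \frac{2}{7}$ ($V = \frac{-1 - 1}{7} = \frac{1}{7} \left(-2\right) = - \frac{2}{7} \approx -0.28571$)
$363 \left(325 + 0 V 4\right) = 363 \left(325 + 0 \left(- \frac{2}{7}\right) 4\right) = 363 \left(325 + 0 \cdot 4\right) = 363 \left(325 + 0\right) = 363 \cdot 325 = 117975$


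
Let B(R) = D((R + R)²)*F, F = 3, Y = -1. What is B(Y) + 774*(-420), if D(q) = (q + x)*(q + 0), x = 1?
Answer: -325020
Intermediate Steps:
D(q) = q*(1 + q) (D(q) = (q + 1)*(q + 0) = (1 + q)*q = q*(1 + q))
B(R) = 12*R²*(1 + 4*R²) (B(R) = ((R + R)²*(1 + (R + R)²))*3 = ((2*R)²*(1 + (2*R)²))*3 = ((4*R²)*(1 + 4*R²))*3 = (4*R²*(1 + 4*R²))*3 = 12*R²*(1 + 4*R²))
B(Y) + 774*(-420) = (-1)²*(12 + 48*(-1)²) + 774*(-420) = 1*(12 + 48*1) - 325080 = 1*(12 + 48) - 325080 = 1*60 - 325080 = 60 - 325080 = -325020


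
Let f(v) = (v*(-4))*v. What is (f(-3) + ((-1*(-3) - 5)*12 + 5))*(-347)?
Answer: 19085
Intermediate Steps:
f(v) = -4*v² (f(v) = (-4*v)*v = -4*v²)
(f(-3) + ((-1*(-3) - 5)*12 + 5))*(-347) = (-4*(-3)² + ((-1*(-3) - 5)*12 + 5))*(-347) = (-4*9 + ((3 - 5)*12 + 5))*(-347) = (-36 + (-2*12 + 5))*(-347) = (-36 + (-24 + 5))*(-347) = (-36 - 19)*(-347) = -55*(-347) = 19085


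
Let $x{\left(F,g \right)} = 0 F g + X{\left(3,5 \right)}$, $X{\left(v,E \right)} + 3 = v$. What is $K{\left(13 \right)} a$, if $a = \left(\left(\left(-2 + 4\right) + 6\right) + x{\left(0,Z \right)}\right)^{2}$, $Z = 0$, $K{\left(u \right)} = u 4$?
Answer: $3328$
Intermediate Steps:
$X{\left(v,E \right)} = -3 + v$
$K{\left(u \right)} = 4 u$
$x{\left(F,g \right)} = 0$ ($x{\left(F,g \right)} = 0 F g + \left(-3 + 3\right) = 0 g + 0 = 0 + 0 = 0$)
$a = 64$ ($a = \left(\left(\left(-2 + 4\right) + 6\right) + 0\right)^{2} = \left(\left(2 + 6\right) + 0\right)^{2} = \left(8 + 0\right)^{2} = 8^{2} = 64$)
$K{\left(13 \right)} a = 4 \cdot 13 \cdot 64 = 52 \cdot 64 = 3328$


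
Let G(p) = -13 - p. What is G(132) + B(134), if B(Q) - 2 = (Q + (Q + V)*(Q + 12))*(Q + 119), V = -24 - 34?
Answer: 2841047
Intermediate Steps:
V = -58
B(Q) = 2 + (119 + Q)*(Q + (-58 + Q)*(12 + Q)) (B(Q) = 2 + (Q + (Q - 58)*(Q + 12))*(Q + 119) = 2 + (Q + (-58 + Q)*(12 + Q))*(119 + Q) = 2 + (119 + Q)*(Q + (-58 + Q)*(12 + Q)))
G(132) + B(134) = (-13 - 1*132) + (-82822 + 134**3 - 6051*134 + 74*134**2) = (-13 - 132) + (-82822 + 2406104 - 810834 + 74*17956) = -145 + (-82822 + 2406104 - 810834 + 1328744) = -145 + 2841192 = 2841047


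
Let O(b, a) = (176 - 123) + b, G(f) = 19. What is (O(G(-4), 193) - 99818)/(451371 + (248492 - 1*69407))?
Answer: -49873/315228 ≈ -0.15821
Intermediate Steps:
O(b, a) = 53 + b
(O(G(-4), 193) - 99818)/(451371 + (248492 - 1*69407)) = ((53 + 19) - 99818)/(451371 + (248492 - 1*69407)) = (72 - 99818)/(451371 + (248492 - 69407)) = -99746/(451371 + 179085) = -99746/630456 = -99746*1/630456 = -49873/315228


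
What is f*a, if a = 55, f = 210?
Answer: 11550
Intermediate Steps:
f*a = 210*55 = 11550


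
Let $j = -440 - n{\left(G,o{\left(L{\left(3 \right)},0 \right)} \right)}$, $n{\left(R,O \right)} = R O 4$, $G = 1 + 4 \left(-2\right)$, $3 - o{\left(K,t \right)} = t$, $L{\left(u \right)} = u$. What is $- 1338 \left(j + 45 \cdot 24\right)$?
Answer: $-968712$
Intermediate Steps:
$o{\left(K,t \right)} = 3 - t$
$G = -7$ ($G = 1 - 8 = -7$)
$n{\left(R,O \right)} = 4 O R$ ($n{\left(R,O \right)} = O R 4 = 4 O R$)
$j = -356$ ($j = -440 - 4 \left(3 - 0\right) \left(-7\right) = -440 - 4 \left(3 + 0\right) \left(-7\right) = -440 - 4 \cdot 3 \left(-7\right) = -440 - -84 = -440 + 84 = -356$)
$- 1338 \left(j + 45 \cdot 24\right) = - 1338 \left(-356 + 45 \cdot 24\right) = - 1338 \left(-356 + 1080\right) = \left(-1338\right) 724 = -968712$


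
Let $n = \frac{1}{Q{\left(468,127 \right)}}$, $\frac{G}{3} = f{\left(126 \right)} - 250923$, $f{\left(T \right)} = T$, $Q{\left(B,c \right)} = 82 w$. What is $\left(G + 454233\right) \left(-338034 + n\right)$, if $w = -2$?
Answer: $\frac{8264578541583}{82} \approx 1.0079 \cdot 10^{11}$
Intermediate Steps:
$Q{\left(B,c \right)} = -164$ ($Q{\left(B,c \right)} = 82 \left(-2\right) = -164$)
$G = -752391$ ($G = 3 \left(126 - 250923\right) = 3 \left(-250797\right) = -752391$)
$n = - \frac{1}{164}$ ($n = \frac{1}{-164} = - \frac{1}{164} \approx -0.0060976$)
$\left(G + 454233\right) \left(-338034 + n\right) = \left(-752391 + 454233\right) \left(-338034 - \frac{1}{164}\right) = \left(-298158\right) \left(- \frac{55437577}{164}\right) = \frac{8264578541583}{82}$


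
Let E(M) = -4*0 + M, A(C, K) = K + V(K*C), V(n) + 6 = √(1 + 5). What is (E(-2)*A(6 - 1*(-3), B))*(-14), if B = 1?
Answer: -140 + 28*√6 ≈ -71.414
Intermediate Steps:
V(n) = -6 + √6 (V(n) = -6 + √(1 + 5) = -6 + √6)
A(C, K) = -6 + K + √6 (A(C, K) = K + (-6 + √6) = -6 + K + √6)
E(M) = M (E(M) = 0 + M = M)
(E(-2)*A(6 - 1*(-3), B))*(-14) = -2*(-6 + 1 + √6)*(-14) = -2*(-5 + √6)*(-14) = (10 - 2*√6)*(-14) = -140 + 28*√6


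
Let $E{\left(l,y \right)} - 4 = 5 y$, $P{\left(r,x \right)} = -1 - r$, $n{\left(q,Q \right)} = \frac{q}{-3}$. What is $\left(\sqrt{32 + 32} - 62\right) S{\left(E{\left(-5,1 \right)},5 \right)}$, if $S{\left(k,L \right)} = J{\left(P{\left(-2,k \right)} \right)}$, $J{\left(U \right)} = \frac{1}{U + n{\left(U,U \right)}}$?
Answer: $-81$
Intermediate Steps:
$n{\left(q,Q \right)} = - \frac{q}{3}$ ($n{\left(q,Q \right)} = q \left(- \frac{1}{3}\right) = - \frac{q}{3}$)
$E{\left(l,y \right)} = 4 + 5 y$
$J{\left(U \right)} = \frac{3}{2 U}$ ($J{\left(U \right)} = \frac{1}{U - \frac{U}{3}} = \frac{1}{\frac{2}{3} U} = \frac{3}{2 U}$)
$S{\left(k,L \right)} = \frac{3}{2}$ ($S{\left(k,L \right)} = \frac{3}{2 \left(-1 - -2\right)} = \frac{3}{2 \left(-1 + 2\right)} = \frac{3}{2 \cdot 1} = \frac{3}{2} \cdot 1 = \frac{3}{2}$)
$\left(\sqrt{32 + 32} - 62\right) S{\left(E{\left(-5,1 \right)},5 \right)} = \left(\sqrt{32 + 32} - 62\right) \frac{3}{2} = \left(\sqrt{64} - 62\right) \frac{3}{2} = \left(8 - 62\right) \frac{3}{2} = \left(-54\right) \frac{3}{2} = -81$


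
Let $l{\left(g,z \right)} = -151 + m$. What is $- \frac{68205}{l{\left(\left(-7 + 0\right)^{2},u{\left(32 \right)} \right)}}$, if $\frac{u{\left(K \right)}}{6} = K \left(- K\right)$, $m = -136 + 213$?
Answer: $\frac{68205}{74} \approx 921.69$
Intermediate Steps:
$m = 77$
$u{\left(K \right)} = - 6 K^{2}$ ($u{\left(K \right)} = 6 K \left(- K\right) = 6 \left(- K^{2}\right) = - 6 K^{2}$)
$l{\left(g,z \right)} = -74$ ($l{\left(g,z \right)} = -151 + 77 = -74$)
$- \frac{68205}{l{\left(\left(-7 + 0\right)^{2},u{\left(32 \right)} \right)}} = - \frac{68205}{-74} = \left(-68205\right) \left(- \frac{1}{74}\right) = \frac{68205}{74}$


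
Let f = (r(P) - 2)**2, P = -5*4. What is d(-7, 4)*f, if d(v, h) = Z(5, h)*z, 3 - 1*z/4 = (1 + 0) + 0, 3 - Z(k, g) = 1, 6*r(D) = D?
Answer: 4096/9 ≈ 455.11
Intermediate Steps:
P = -20
r(D) = D/6
Z(k, g) = 2 (Z(k, g) = 3 - 1*1 = 3 - 1 = 2)
z = 8 (z = 12 - 4*((1 + 0) + 0) = 12 - 4*(1 + 0) = 12 - 4*1 = 12 - 4 = 8)
f = 256/9 (f = ((1/6)*(-20) - 2)**2 = (-10/3 - 2)**2 = (-16/3)**2 = 256/9 ≈ 28.444)
d(v, h) = 16 (d(v, h) = 2*8 = 16)
d(-7, 4)*f = 16*(256/9) = 4096/9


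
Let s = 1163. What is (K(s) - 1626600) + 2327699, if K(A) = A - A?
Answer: 701099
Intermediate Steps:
K(A) = 0
(K(s) - 1626600) + 2327699 = (0 - 1626600) + 2327699 = -1626600 + 2327699 = 701099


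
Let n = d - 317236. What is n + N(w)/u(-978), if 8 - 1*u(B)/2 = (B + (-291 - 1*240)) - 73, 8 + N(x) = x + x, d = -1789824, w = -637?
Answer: -3350226041/1590 ≈ -2.1071e+6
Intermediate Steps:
N(x) = -8 + 2*x (N(x) = -8 + (x + x) = -8 + 2*x)
u(B) = 1224 - 2*B (u(B) = 16 - 2*((B + (-291 - 1*240)) - 73) = 16 - 2*((B + (-291 - 240)) - 73) = 16 - 2*((B - 531) - 73) = 16 - 2*((-531 + B) - 73) = 16 - 2*(-604 + B) = 16 + (1208 - 2*B) = 1224 - 2*B)
n = -2107060 (n = -1789824 - 317236 = -2107060)
n + N(w)/u(-978) = -2107060 + (-8 + 2*(-637))/(1224 - 2*(-978)) = -2107060 + (-8 - 1274)/(1224 + 1956) = -2107060 - 1282/3180 = -2107060 - 1282*1/3180 = -2107060 - 641/1590 = -3350226041/1590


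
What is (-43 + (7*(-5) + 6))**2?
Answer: 5184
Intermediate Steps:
(-43 + (7*(-5) + 6))**2 = (-43 + (-35 + 6))**2 = (-43 - 29)**2 = (-72)**2 = 5184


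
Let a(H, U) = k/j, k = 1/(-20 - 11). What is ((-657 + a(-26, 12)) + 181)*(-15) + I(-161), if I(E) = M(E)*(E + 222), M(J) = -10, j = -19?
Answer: 3846155/589 ≈ 6530.0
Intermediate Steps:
k = -1/31 (k = 1/(-31) = -1/31 ≈ -0.032258)
a(H, U) = 1/589 (a(H, U) = -1/31/(-19) = -1/31*(-1/19) = 1/589)
I(E) = -2220 - 10*E (I(E) = -10*(E + 222) = -10*(222 + E) = -2220 - 10*E)
((-657 + a(-26, 12)) + 181)*(-15) + I(-161) = ((-657 + 1/589) + 181)*(-15) + (-2220 - 10*(-161)) = (-386972/589 + 181)*(-15) + (-2220 + 1610) = -280363/589*(-15) - 610 = 4205445/589 - 610 = 3846155/589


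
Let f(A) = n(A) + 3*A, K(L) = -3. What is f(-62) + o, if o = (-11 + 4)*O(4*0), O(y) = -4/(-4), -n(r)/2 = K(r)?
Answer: -187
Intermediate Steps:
n(r) = 6 (n(r) = -2*(-3) = 6)
O(y) = 1 (O(y) = -4*(-¼) = 1)
o = -7 (o = (-11 + 4)*1 = -7*1 = -7)
f(A) = 6 + 3*A
f(-62) + o = (6 + 3*(-62)) - 7 = (6 - 186) - 7 = -180 - 7 = -187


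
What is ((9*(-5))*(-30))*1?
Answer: 1350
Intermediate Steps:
((9*(-5))*(-30))*1 = -45*(-30)*1 = 1350*1 = 1350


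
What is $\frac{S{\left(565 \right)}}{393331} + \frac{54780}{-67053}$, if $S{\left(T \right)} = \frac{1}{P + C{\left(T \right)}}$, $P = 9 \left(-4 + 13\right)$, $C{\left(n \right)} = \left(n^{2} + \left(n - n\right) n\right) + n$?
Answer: $- \frac{2297385192273909}{2812095094907651} \approx -0.81697$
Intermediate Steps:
$C{\left(n \right)} = n + n^{2}$ ($C{\left(n \right)} = \left(n^{2} + 0 n\right) + n = \left(n^{2} + 0\right) + n = n^{2} + n = n + n^{2}$)
$P = 81$ ($P = 9 \cdot 9 = 81$)
$S{\left(T \right)} = \frac{1}{81 + T \left(1 + T\right)}$
$\frac{S{\left(565 \right)}}{393331} + \frac{54780}{-67053} = \frac{1}{\left(81 + 565 \left(1 + 565\right)\right) 393331} + \frac{54780}{-67053} = \frac{1}{81 + 565 \cdot 566} \cdot \frac{1}{393331} + 54780 \left(- \frac{1}{67053}\right) = \frac{1}{81 + 319790} \cdot \frac{1}{393331} - \frac{18260}{22351} = \frac{1}{319871} \cdot \frac{1}{393331} - \frac{18260}{22351} = \frac{1}{125815180301} - \frac{18260}{22351} = - \frac{2297385192273909}{2812095094907651}$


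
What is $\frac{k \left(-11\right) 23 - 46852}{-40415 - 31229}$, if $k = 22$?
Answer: $\frac{26209}{35822} \approx 0.73165$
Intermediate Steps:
$\frac{k \left(-11\right) 23 - 46852}{-40415 - 31229} = \frac{22 \left(-11\right) 23 - 46852}{-40415 - 31229} = \frac{\left(-242\right) 23 - 46852}{-71644} = \left(-5566 - 46852\right) \left(- \frac{1}{71644}\right) = \left(-52418\right) \left(- \frac{1}{71644}\right) = \frac{26209}{35822}$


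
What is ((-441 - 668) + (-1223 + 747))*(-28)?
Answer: 44380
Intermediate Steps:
((-441 - 668) + (-1223 + 747))*(-28) = (-1109 - 476)*(-28) = -1585*(-28) = 44380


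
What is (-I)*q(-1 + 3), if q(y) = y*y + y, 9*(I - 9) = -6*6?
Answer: -30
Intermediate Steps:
I = 5 (I = 9 + (-6*6)/9 = 9 + (1/9)*(-36) = 9 - 4 = 5)
q(y) = y + y**2 (q(y) = y**2 + y = y + y**2)
(-I)*q(-1 + 3) = (-1*5)*((-1 + 3)*(1 + (-1 + 3))) = -10*(1 + 2) = -10*3 = -5*6 = -30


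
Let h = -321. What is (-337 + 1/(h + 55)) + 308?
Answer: -7715/266 ≈ -29.004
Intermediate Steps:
(-337 + 1/(h + 55)) + 308 = (-337 + 1/(-321 + 55)) + 308 = (-337 + 1/(-266)) + 308 = (-337 - 1/266) + 308 = -89643/266 + 308 = -7715/266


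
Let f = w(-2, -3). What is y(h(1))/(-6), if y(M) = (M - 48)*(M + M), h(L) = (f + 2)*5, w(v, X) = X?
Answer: -265/3 ≈ -88.333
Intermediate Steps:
f = -3
h(L) = -5 (h(L) = (-3 + 2)*5 = -1*5 = -5)
y(M) = 2*M*(-48 + M) (y(M) = (-48 + M)*(2*M) = 2*M*(-48 + M))
y(h(1))/(-6) = (2*(-5)*(-48 - 5))/(-6) = (2*(-5)*(-53))*(-⅙) = 530*(-⅙) = -265/3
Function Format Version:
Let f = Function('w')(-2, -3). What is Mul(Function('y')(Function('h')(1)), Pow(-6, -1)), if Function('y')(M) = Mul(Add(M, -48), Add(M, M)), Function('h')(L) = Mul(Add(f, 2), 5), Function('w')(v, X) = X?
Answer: Rational(-265, 3) ≈ -88.333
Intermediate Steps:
f = -3
Function('h')(L) = -5 (Function('h')(L) = Mul(Add(-3, 2), 5) = Mul(-1, 5) = -5)
Function('y')(M) = Mul(2, M, Add(-48, M)) (Function('y')(M) = Mul(Add(-48, M), Mul(2, M)) = Mul(2, M, Add(-48, M)))
Mul(Function('y')(Function('h')(1)), Pow(-6, -1)) = Mul(Mul(2, -5, Add(-48, -5)), Pow(-6, -1)) = Mul(Mul(2, -5, -53), Rational(-1, 6)) = Mul(530, Rational(-1, 6)) = Rational(-265, 3)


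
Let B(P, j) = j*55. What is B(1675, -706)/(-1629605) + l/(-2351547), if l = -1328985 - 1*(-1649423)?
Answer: -86175359396/766418549787 ≈ -0.11244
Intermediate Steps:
B(P, j) = 55*j
l = 320438 (l = -1328985 + 1649423 = 320438)
B(1675, -706)/(-1629605) + l/(-2351547) = (55*(-706))/(-1629605) + 320438/(-2351547) = -38830*(-1/1629605) + 320438*(-1/2351547) = 7766/325921 - 320438/2351547 = -86175359396/766418549787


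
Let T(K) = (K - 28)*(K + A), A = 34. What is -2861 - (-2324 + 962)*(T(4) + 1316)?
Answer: 547387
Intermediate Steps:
T(K) = (-28 + K)*(34 + K) (T(K) = (K - 28)*(K + 34) = (-28 + K)*(34 + K))
-2861 - (-2324 + 962)*(T(4) + 1316) = -2861 - (-2324 + 962)*((-952 + 4**2 + 6*4) + 1316) = -2861 - (-1362)*((-952 + 16 + 24) + 1316) = -2861 - (-1362)*(-912 + 1316) = -2861 - (-1362)*404 = -2861 - 1*(-550248) = -2861 + 550248 = 547387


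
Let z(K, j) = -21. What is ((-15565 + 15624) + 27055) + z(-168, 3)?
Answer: 27093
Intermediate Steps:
((-15565 + 15624) + 27055) + z(-168, 3) = ((-15565 + 15624) + 27055) - 21 = (59 + 27055) - 21 = 27114 - 21 = 27093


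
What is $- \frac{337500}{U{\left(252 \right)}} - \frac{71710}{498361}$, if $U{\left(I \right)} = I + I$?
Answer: $- \frac{4673138315}{6977054} \approx -669.79$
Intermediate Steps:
$U{\left(I \right)} = 2 I$
$- \frac{337500}{U{\left(252 \right)}} - \frac{71710}{498361} = - \frac{337500}{2 \cdot 252} - \frac{71710}{498361} = - \frac{337500}{504} - \frac{71710}{498361} = \left(-337500\right) \frac{1}{504} - \frac{71710}{498361} = - \frac{9375}{14} - \frac{71710}{498361} = - \frac{4673138315}{6977054}$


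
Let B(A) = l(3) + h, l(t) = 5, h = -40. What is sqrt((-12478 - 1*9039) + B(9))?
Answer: 4*I*sqrt(1347) ≈ 146.81*I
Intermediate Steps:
B(A) = -35 (B(A) = 5 - 40 = -35)
sqrt((-12478 - 1*9039) + B(9)) = sqrt((-12478 - 1*9039) - 35) = sqrt((-12478 - 9039) - 35) = sqrt(-21517 - 35) = sqrt(-21552) = 4*I*sqrt(1347)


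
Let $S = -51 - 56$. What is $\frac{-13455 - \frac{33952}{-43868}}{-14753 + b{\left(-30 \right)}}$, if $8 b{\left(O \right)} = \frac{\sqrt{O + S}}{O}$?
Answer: $\frac{125386098522681600}{137489968265995279} - \frac{35412599280 i \sqrt{137}}{137489968265995279} \approx 0.91197 - 3.0147 \cdot 10^{-6} i$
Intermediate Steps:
$S = -107$
$b{\left(O \right)} = \frac{\sqrt{-107 + O}}{8 O}$ ($b{\left(O \right)} = \frac{\sqrt{O - 107} \frac{1}{O}}{8} = \frac{\sqrt{-107 + O} \frac{1}{O}}{8} = \frac{\frac{1}{O} \sqrt{-107 + O}}{8} = \frac{\sqrt{-107 + O}}{8 O}$)
$\frac{-13455 - \frac{33952}{-43868}}{-14753 + b{\left(-30 \right)}} = \frac{-13455 - \frac{33952}{-43868}}{-14753 + \frac{\sqrt{-107 - 30}}{8 \left(-30\right)}} = \frac{-13455 - - \frac{8488}{10967}}{-14753 + \frac{1}{8} \left(- \frac{1}{30}\right) \sqrt{-137}} = \frac{-13455 + \frac{8488}{10967}}{-14753 + \frac{1}{8} \left(- \frac{1}{30}\right) i \sqrt{137}} = - \frac{147552497}{10967 \left(-14753 - \frac{i \sqrt{137}}{240}\right)}$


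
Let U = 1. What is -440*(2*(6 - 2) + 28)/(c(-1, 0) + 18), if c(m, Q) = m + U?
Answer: -880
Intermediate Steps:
c(m, Q) = 1 + m (c(m, Q) = m + 1 = 1 + m)
-440*(2*(6 - 2) + 28)/(c(-1, 0) + 18) = -440*(2*(6 - 2) + 28)/((1 - 1) + 18) = -440*(2*4 + 28)/(0 + 18) = -440*(8 + 28)/18 = -15840/18 = -440*2 = -880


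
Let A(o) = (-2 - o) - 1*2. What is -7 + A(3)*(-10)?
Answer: 63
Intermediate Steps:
A(o) = -4 - o (A(o) = (-2 - o) - 2 = -4 - o)
-7 + A(3)*(-10) = -7 + (-4 - 1*3)*(-10) = -7 + (-4 - 3)*(-10) = -7 - 7*(-10) = -7 + 70 = 63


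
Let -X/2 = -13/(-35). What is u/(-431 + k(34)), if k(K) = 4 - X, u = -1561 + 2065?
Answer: -5880/4973 ≈ -1.1824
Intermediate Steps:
u = 504
X = -26/35 (X = -(-26)/(-35) = -(-26)*(-1)/35 = -2*13/35 = -26/35 ≈ -0.74286)
k(K) = 166/35 (k(K) = 4 - 1*(-26/35) = 4 + 26/35 = 166/35)
u/(-431 + k(34)) = 504/(-431 + 166/35) = 504/(-14919/35) = 504*(-35/14919) = -5880/4973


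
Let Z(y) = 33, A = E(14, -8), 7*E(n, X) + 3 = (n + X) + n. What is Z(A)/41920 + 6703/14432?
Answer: 8795813/18905920 ≈ 0.46524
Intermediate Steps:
E(n, X) = -3/7 + X/7 + 2*n/7 (E(n, X) = -3/7 + ((n + X) + n)/7 = -3/7 + ((X + n) + n)/7 = -3/7 + (X + 2*n)/7 = -3/7 + (X/7 + 2*n/7) = -3/7 + X/7 + 2*n/7)
A = 17/7 (A = -3/7 + (1/7)*(-8) + (2/7)*14 = -3/7 - 8/7 + 4 = 17/7 ≈ 2.4286)
Z(A)/41920 + 6703/14432 = 33/41920 + 6703/14432 = 8795813/18905920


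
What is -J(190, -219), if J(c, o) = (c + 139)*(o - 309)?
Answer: 173712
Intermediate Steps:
J(c, o) = (-309 + o)*(139 + c) (J(c, o) = (139 + c)*(-309 + o) = (-309 + o)*(139 + c))
-J(190, -219) = -(-42951 - 309*190 + 139*(-219) + 190*(-219)) = -(-42951 - 58710 - 30441 - 41610) = -1*(-173712) = 173712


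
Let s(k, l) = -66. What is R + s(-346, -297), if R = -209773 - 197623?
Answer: -407462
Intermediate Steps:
R = -407396
R + s(-346, -297) = -407396 - 66 = -407462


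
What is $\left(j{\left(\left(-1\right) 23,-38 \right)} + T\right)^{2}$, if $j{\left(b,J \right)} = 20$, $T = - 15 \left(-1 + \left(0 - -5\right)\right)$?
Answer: $1600$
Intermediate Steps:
$T = -60$ ($T = - 15 \left(-1 + \left(0 + 5\right)\right) = - 15 \left(-1 + 5\right) = \left(-15\right) 4 = -60$)
$\left(j{\left(\left(-1\right) 23,-38 \right)} + T\right)^{2} = \left(20 - 60\right)^{2} = \left(-40\right)^{2} = 1600$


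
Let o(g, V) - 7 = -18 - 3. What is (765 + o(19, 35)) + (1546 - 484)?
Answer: 1813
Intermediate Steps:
o(g, V) = -14 (o(g, V) = 7 + (-18 - 3) = 7 - 21 = -14)
(765 + o(19, 35)) + (1546 - 484) = (765 - 14) + (1546 - 484) = 751 + 1062 = 1813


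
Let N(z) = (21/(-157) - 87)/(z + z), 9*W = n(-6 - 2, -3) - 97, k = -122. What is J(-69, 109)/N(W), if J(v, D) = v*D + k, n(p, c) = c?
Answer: -5999755/3078 ≈ -1949.2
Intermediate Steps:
J(v, D) = -122 + D*v (J(v, D) = v*D - 122 = D*v - 122 = -122 + D*v)
W = -100/9 (W = (-3 - 97)/9 = (⅑)*(-100) = -100/9 ≈ -11.111)
N(z) = -6840/(157*z) (N(z) = (21*(-1/157) - 87)/((2*z)) = (-21/157 - 87)*(1/(2*z)) = -6840/(157*z))
J(-69, 109)/N(W) = (-122 + 109*(-69))/((-6840/(157*(-100/9)))) = (-122 - 7521)/((-6840/157*(-9/100))) = -7643/3078/785 = -7643*785/3078 = -5999755/3078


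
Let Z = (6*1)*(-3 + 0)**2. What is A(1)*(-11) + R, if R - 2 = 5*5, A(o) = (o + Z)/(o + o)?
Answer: -551/2 ≈ -275.50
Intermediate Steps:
Z = 54 (Z = 6*(-3)**2 = 6*9 = 54)
A(o) = (54 + o)/(2*o) (A(o) = (o + 54)/(o + o) = (54 + o)/((2*o)) = (54 + o)*(1/(2*o)) = (54 + o)/(2*o))
R = 27 (R = 2 + 5*5 = 2 + 25 = 27)
A(1)*(-11) + R = ((1/2)*(54 + 1)/1)*(-11) + 27 = ((1/2)*1*55)*(-11) + 27 = (55/2)*(-11) + 27 = -605/2 + 27 = -551/2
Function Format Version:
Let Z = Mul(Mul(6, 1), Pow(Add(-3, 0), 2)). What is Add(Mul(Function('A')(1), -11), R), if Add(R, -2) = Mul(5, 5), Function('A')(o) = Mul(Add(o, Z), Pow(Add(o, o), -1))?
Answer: Rational(-551, 2) ≈ -275.50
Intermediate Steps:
Z = 54 (Z = Mul(6, Pow(-3, 2)) = Mul(6, 9) = 54)
Function('A')(o) = Mul(Rational(1, 2), Pow(o, -1), Add(54, o)) (Function('A')(o) = Mul(Add(o, 54), Pow(Add(o, o), -1)) = Mul(Add(54, o), Pow(Mul(2, o), -1)) = Mul(Add(54, o), Mul(Rational(1, 2), Pow(o, -1))) = Mul(Rational(1, 2), Pow(o, -1), Add(54, o)))
R = 27 (R = Add(2, Mul(5, 5)) = Add(2, 25) = 27)
Add(Mul(Function('A')(1), -11), R) = Add(Mul(Mul(Rational(1, 2), Pow(1, -1), Add(54, 1)), -11), 27) = Add(Mul(Mul(Rational(1, 2), 1, 55), -11), 27) = Add(Mul(Rational(55, 2), -11), 27) = Add(Rational(-605, 2), 27) = Rational(-551, 2)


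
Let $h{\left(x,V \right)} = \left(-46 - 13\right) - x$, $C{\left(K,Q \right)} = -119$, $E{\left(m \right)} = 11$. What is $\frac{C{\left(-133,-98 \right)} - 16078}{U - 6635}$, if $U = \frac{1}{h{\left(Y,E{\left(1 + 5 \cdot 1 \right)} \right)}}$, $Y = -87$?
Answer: $\frac{453516}{185779} \approx 2.4412$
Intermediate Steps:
$h{\left(x,V \right)} = -59 - x$ ($h{\left(x,V \right)} = \left(-46 - 13\right) - x = -59 - x$)
$U = \frac{1}{28}$ ($U = \frac{1}{-59 - -87} = \frac{1}{-59 + 87} = \frac{1}{28} \approx 0.035714$)
$\frac{C{\left(-133,-98 \right)} - 16078}{U - 6635} = \frac{-119 - 16078}{\frac{1}{28} - 6635} = - \frac{16197}{- \frac{185779}{28}} = \left(-16197\right) \left(- \frac{28}{185779}\right) = \frac{453516}{185779}$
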